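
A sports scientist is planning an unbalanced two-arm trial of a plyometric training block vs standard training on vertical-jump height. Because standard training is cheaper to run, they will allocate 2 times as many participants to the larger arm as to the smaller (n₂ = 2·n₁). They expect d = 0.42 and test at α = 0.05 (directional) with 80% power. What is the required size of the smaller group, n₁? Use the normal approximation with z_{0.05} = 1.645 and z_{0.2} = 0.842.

With allocation ratio k = n₂/n₁ = 2, Var(x̄₁−x̄₂) = σ²(1/n₁ + 1/(k·n₁)) = σ²·(k+1)/(k·n₁).
So n₁ = (1 + 1/k)·((z_{α} + z_β)/d)² = 1.500 × (2.487/0.42)².
n₁ = 1.500 × 35.06 = 52.6.
Round up: n₁ = 53, giving n₂ = 2 × 53 = 106.

n₁ = 53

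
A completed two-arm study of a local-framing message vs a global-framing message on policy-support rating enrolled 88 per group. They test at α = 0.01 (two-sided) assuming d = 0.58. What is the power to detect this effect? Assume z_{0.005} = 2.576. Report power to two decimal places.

For two equal groups, power = Φ(d·√(n/2) − z_{α/2}).
d·√(n/2) = 0.58 × √(88/2) = 0.58 × 6.633 = 3.847.
z_β = 3.847 − 2.576 = 1.271.
Power = Φ(1.271) = 0.898.

power ≈ 0.90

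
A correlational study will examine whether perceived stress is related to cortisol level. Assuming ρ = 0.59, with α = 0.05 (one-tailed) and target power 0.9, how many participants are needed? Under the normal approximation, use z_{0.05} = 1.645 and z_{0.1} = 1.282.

Fisher's z: C = ½·ln((1+r)/(1−r)) = ½·ln(3.8780) = 0.6777.
n = ((z_{α} + z_β)/C)² + 3.
(1.645 + 1.282) / 0.6777 = 2.927 / 0.6777 = 4.319.
n = 4.319² + 3 = 18.65 + 3 = 21.7.
Round up.

n = 22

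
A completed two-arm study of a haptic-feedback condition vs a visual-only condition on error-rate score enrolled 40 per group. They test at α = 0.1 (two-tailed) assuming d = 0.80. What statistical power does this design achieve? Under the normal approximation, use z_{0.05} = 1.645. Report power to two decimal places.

power ≈ 0.97

For two equal groups, power = Φ(d·√(n/2) − z_{α/2}).
d·√(n/2) = 0.80 × √(40/2) = 0.80 × 4.472 = 3.578.
z_β = 3.578 − 1.645 = 1.933.
Power = Φ(1.933) = 0.973.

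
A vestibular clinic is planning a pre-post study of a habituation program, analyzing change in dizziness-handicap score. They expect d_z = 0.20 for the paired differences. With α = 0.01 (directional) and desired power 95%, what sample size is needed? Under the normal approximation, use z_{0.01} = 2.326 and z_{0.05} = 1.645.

For a paired (one-sample on differences) test: n = ((z_{α} + z_β) / d)².
z_{α} + z_β = 2.326 + 1.645 = 3.971.
n = (3.971 / 0.20)² = 19.855² = 394.22.
Round up.

n = 395 pairs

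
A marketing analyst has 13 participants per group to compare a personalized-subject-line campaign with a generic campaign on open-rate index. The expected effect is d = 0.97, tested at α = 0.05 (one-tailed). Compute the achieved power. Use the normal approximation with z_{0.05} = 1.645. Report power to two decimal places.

For two equal groups, power = Φ(d·√(n/2) − z_{α}).
d·√(n/2) = 0.97 × √(13/2) = 0.97 × 2.550 = 2.473.
z_β = 2.473 − 1.645 = 0.828.
Power = Φ(0.828) = 0.796.

power ≈ 0.80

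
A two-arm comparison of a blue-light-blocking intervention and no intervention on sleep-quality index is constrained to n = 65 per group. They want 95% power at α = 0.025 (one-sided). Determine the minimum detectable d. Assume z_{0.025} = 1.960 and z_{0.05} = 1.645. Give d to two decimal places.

For two independent groups of n = 65 each: d_min = (z_{α} + z_β)·√(2/n).
z-sum = 1.960 + 1.645 = 3.605.
d_min = 3.605 × √(2/65) = 3.605 × 0.1754 = 0.632.

d_min ≈ 0.63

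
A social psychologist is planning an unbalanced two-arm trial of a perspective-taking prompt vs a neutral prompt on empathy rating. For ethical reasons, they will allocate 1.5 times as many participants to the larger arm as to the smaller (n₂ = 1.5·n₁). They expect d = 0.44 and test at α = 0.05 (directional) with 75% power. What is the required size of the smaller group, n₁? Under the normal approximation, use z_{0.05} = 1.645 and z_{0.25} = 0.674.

With allocation ratio k = n₂/n₁ = 1.5, Var(x̄₁−x̄₂) = σ²(1/n₁ + 1/(k·n₁)) = σ²·(k+1)/(k·n₁).
So n₁ = (1 + 1/k)·((z_{α} + z_β)/d)² = 1.667 × (2.319/0.44)².
n₁ = 1.667 × 27.78 = 46.3.
Round up: n₁ = 47, giving n₂ = ⌈1.5 × 47⌉ = ⌈70.5⌉ = 71.

n₁ = 47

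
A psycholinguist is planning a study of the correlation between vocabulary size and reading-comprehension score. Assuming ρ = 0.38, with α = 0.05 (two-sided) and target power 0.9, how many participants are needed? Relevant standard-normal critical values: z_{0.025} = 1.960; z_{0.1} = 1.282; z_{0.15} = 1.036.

Fisher's z: C = ½·ln((1+r)/(1−r)) = ½·ln(2.2258) = 0.4001.
n = ((z_{α/2} + z_β)/C)² + 3.
(1.960 + 1.282) / 0.4001 = 3.242 / 0.4001 = 8.103.
n = 8.103² + 3 = 65.66 + 3 = 68.7.
Round up.

n = 69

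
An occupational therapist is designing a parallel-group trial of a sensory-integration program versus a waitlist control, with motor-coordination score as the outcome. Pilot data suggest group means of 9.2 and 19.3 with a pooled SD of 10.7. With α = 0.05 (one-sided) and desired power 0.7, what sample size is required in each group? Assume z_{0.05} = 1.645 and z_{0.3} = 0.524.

n = 11 per group

Cohen's d = |M₁ − M₂| / SD_pooled = |9.2 − 19.3| / 10.7 = 10.1 / 10.7 = 0.944.
For two independent groups with equal n: n = 2·((z_{α} + z_β) / d)².
z_{α} + z_β = 1.645 + 0.524 = 2.169.
n = 2 × (2.169 / 0.944)² = 2 × 2.298² = 2 × 5.28 = 10.6.
Round up to the next whole participant.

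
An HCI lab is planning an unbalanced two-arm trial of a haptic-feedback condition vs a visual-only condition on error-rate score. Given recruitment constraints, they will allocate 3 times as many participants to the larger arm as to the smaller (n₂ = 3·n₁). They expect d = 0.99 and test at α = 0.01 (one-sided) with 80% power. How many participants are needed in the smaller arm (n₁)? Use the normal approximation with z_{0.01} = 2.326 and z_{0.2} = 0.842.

n₁ = 14

With allocation ratio k = n₂/n₁ = 3, Var(x̄₁−x̄₂) = σ²(1/n₁ + 1/(k·n₁)) = σ²·(k+1)/(k·n₁).
So n₁ = (1 + 1/k)·((z_{α} + z_β)/d)² = 1.333 × (3.168/0.99)².
n₁ = 1.333 × 10.24 = 13.7.
Round up: n₁ = 14, giving n₂ = 3 × 14 = 42.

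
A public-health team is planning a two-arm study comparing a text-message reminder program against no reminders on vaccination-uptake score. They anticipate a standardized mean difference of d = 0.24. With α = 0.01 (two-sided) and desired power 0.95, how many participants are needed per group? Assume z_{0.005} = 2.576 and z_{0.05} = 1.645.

n = 619 per group

For two independent groups with equal n: n = 2·((z_{α/2} + z_β) / d)².
z_{α/2} + z_β = 2.576 + 1.645 = 4.221.
n = 2 × (4.221 / 0.24)² = 2 × 17.588² = 2 × 309.32 = 618.6.
Round up to the next whole participant.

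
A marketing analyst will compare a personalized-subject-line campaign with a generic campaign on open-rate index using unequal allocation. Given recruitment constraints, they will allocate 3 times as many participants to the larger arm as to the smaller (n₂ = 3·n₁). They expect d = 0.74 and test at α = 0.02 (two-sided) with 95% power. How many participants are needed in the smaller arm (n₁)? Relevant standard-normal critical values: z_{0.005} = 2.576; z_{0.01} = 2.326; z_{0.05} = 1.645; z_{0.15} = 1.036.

With allocation ratio k = n₂/n₁ = 3, Var(x̄₁−x̄₂) = σ²(1/n₁ + 1/(k·n₁)) = σ²·(k+1)/(k·n₁).
So n₁ = (1 + 1/k)·((z_{α/2} + z_β)/d)² = 1.333 × (3.971/0.74)².
n₁ = 1.333 × 28.80 = 38.4.
Round up: n₁ = 39, giving n₂ = 3 × 39 = 117.

n₁ = 39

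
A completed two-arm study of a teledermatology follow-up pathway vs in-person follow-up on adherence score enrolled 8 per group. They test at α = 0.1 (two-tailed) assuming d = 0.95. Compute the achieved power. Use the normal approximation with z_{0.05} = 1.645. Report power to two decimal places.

For two equal groups, power = Φ(d·√(n/2) − z_{α/2}).
d·√(n/2) = 0.95 × √(8/2) = 0.95 × 2.000 = 1.900.
z_β = 1.900 − 1.645 = 0.255.
Power = Φ(0.255) = 0.601.

power ≈ 0.60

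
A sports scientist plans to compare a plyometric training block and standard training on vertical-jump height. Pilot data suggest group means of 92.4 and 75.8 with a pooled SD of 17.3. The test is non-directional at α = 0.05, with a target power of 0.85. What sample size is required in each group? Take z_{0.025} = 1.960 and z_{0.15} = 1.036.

n = 20 per group

Cohen's d = |M₁ − M₂| / SD_pooled = |92.4 − 75.8| / 17.3 = 16.6 / 17.3 = 0.960.
For two independent groups with equal n: n = 2·((z_{α/2} + z_β) / d)².
z_{α/2} + z_β = 1.960 + 1.036 = 2.996.
n = 2 × (2.996 / 0.960)² = 2 × 3.121² = 2 × 9.74 = 19.5.
Round up to the next whole participant.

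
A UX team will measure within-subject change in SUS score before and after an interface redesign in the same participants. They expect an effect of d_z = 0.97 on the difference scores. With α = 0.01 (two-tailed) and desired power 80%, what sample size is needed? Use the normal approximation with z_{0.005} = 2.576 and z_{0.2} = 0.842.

For a paired (one-sample on differences) test: n = ((z_{α/2} + z_β) / d)².
z_{α/2} + z_β = 2.576 + 0.842 = 3.418.
n = (3.418 / 0.97)² = 3.524² = 12.42.
Round up.

n = 13 pairs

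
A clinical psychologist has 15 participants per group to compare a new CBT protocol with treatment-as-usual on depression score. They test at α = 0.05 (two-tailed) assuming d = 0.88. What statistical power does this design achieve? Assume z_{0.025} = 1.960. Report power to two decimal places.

For two equal groups, power = Φ(d·√(n/2) − z_{α/2}).
d·√(n/2) = 0.88 × √(15/2) = 0.88 × 2.739 = 2.410.
z_β = 2.410 − 1.960 = 0.450.
Power = Φ(0.450) = 0.674.

power ≈ 0.67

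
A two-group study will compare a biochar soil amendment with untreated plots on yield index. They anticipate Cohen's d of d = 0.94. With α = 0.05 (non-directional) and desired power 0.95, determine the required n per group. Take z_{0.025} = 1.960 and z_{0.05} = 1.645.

n = 30 per group

For two independent groups with equal n: n = 2·((z_{α/2} + z_β) / d)².
z_{α/2} + z_β = 1.960 + 1.645 = 3.605.
n = 2 × (3.605 / 0.94)² = 2 × 3.835² = 2 × 14.71 = 29.4.
Round up to the next whole participant.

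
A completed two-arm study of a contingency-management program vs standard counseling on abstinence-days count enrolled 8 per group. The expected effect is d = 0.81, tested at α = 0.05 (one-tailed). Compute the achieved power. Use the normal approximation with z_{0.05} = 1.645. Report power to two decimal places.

For two equal groups, power = Φ(d·√(n/2) − z_{α}).
d·√(n/2) = 0.81 × √(8/2) = 0.81 × 2.000 = 1.620.
z_β = 1.620 − 1.645 = -0.025.
Power = Φ(-0.025) = 0.490.

power ≈ 0.49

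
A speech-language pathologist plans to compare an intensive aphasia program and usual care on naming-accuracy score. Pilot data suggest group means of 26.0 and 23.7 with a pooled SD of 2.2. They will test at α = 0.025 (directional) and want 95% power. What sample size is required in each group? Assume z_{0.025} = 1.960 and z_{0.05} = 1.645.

Cohen's d = |M₁ − M₂| / SD_pooled = |26.0 − 23.7| / 2.2 = 2.3 / 2.2 = 1.045.
For two independent groups with equal n: n = 2·((z_{α} + z_β) / d)².
z_{α} + z_β = 1.960 + 1.645 = 3.605.
n = 2 × (3.605 / 1.045)² = 2 × 3.450² = 2 × 11.90 = 23.8.
Round up to the next whole participant.

n = 24 per group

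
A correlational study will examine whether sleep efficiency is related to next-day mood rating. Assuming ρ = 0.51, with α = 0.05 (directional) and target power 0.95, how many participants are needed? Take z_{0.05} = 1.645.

Fisher's z: C = ½·ln((1+r)/(1−r)) = ½·ln(3.0816) = 0.5627.
n = ((z_{α} + z_β)/C)² + 3.
(1.645 + 1.645) / 0.5627 = 3.290 / 0.5627 = 5.847.
n = 5.847² + 3 = 34.19 + 3 = 37.2.
Round up.

n = 38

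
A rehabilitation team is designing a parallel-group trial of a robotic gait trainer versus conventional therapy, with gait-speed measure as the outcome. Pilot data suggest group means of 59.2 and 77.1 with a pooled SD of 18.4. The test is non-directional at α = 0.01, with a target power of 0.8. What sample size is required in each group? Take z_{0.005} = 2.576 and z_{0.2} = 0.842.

n = 25 per group

Cohen's d = |M₁ − M₂| / SD_pooled = |59.2 − 77.1| / 18.4 = 17.9 / 18.4 = 0.973.
For two independent groups with equal n: n = 2·((z_{α/2} + z_β) / d)².
z_{α/2} + z_β = 2.576 + 0.842 = 3.418.
n = 2 × (3.418 / 0.973)² = 2 × 3.513² = 2 × 12.34 = 24.7.
Round up to the next whole participant.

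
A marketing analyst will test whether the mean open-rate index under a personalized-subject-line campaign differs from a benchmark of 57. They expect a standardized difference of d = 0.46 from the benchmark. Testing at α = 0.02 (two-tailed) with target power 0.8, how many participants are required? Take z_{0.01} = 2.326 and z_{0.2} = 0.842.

n = 48

For a one-sample test: n = ((z_{α/2} + z_β) / d)².
z_{α/2} + z_β = 2.326 + 0.842 = 3.168.
n = (3.168 / 0.46)² = 6.887² = 47.43.
Round up.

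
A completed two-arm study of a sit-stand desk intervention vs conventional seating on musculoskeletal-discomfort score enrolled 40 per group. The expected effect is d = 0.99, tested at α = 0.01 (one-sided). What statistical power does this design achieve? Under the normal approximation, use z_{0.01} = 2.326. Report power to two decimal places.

For two equal groups, power = Φ(d·√(n/2) − z_{α}).
d·√(n/2) = 0.99 × √(40/2) = 0.99 × 4.472 = 4.427.
z_β = 4.427 − 2.326 = 2.101.
Power = Φ(2.101) = 0.982.

power ≈ 0.98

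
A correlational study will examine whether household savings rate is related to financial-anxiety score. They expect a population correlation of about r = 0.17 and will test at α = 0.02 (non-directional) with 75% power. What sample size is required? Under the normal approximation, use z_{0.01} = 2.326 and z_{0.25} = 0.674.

n = 309

Fisher's z: C = ½·ln((1+r)/(1−r)) = ½·ln(1.4096) = 0.1717.
n = ((z_{α/2} + z_β)/C)² + 3.
(2.326 + 0.674) / 0.1717 = 3.000 / 0.1717 = 17.472.
n = 17.472² + 3 = 305.28 + 3 = 308.3.
Round up.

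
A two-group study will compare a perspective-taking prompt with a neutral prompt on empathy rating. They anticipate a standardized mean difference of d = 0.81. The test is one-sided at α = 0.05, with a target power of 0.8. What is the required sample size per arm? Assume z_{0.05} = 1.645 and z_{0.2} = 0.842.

For two independent groups with equal n: n = 2·((z_{α} + z_β) / d)².
z_{α} + z_β = 1.645 + 0.842 = 2.487.
n = 2 × (2.487 / 0.81)² = 2 × 3.070² = 2 × 9.43 = 18.9.
Round up to the next whole participant.

n = 19 per group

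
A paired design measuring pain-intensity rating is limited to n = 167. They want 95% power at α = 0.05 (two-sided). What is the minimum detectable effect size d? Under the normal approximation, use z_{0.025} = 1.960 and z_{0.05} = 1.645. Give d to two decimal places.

For a single sample (or paired design) of n = 167: d_min = (z_{α/2} + z_β)/√n.
z-sum = 1.960 + 1.645 = 3.605.
d_min = 3.605 / √167 = 3.605 / 12.923 = 0.279.

d_min ≈ 0.28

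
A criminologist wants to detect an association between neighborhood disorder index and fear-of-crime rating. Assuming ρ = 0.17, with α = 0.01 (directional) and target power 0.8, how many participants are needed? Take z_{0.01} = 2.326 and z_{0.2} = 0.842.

n = 344

Fisher's z: C = ½·ln((1+r)/(1−r)) = ½·ln(1.4096) = 0.1717.
n = ((z_{α} + z_β)/C)² + 3.
(2.326 + 0.842) / 0.1717 = 3.168 / 0.1717 = 18.451.
n = 18.451² + 3 = 340.43 + 3 = 343.4.
Round up.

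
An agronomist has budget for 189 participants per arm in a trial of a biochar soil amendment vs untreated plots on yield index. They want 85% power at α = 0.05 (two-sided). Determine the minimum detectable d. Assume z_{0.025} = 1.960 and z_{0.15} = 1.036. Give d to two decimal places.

d_min ≈ 0.31

For two independent groups of n = 189 each: d_min = (z_{α/2} + z_β)·√(2/n).
z-sum = 1.960 + 1.036 = 2.996.
d_min = 2.996 × √(2/189) = 2.996 × 0.1029 = 0.308.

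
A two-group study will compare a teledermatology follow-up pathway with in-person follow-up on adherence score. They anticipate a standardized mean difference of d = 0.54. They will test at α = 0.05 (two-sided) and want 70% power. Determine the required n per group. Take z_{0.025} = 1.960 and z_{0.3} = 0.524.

For two independent groups with equal n: n = 2·((z_{α/2} + z_β) / d)².
z_{α/2} + z_β = 1.960 + 0.524 = 2.484.
n = 2 × (2.484 / 0.54)² = 2 × 4.600² = 2 × 21.16 = 42.3.
Round up to the next whole participant.

n = 43 per group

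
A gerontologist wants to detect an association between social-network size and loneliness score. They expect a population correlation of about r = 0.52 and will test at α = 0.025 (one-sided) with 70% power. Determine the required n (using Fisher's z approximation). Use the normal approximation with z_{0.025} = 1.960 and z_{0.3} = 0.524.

n = 22

Fisher's z: C = ½·ln((1+r)/(1−r)) = ½·ln(3.1667) = 0.5763.
n = ((z_{α} + z_β)/C)² + 3.
(1.960 + 0.524) / 0.5763 = 2.484 / 0.5763 = 4.310.
n = 4.310² + 3 = 18.58 + 3 = 21.6.
Round up.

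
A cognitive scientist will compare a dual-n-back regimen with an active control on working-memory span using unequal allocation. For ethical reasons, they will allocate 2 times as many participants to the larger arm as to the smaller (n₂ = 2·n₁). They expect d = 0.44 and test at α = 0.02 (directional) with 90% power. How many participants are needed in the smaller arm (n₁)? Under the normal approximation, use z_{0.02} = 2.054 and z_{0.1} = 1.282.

n₁ = 87

With allocation ratio k = n₂/n₁ = 2, Var(x̄₁−x̄₂) = σ²(1/n₁ + 1/(k·n₁)) = σ²·(k+1)/(k·n₁).
So n₁ = (1 + 1/k)·((z_{α} + z_β)/d)² = 1.500 × (3.336/0.44)².
n₁ = 1.500 × 57.48 = 86.2.
Round up: n₁ = 87, giving n₂ = 2 × 87 = 174.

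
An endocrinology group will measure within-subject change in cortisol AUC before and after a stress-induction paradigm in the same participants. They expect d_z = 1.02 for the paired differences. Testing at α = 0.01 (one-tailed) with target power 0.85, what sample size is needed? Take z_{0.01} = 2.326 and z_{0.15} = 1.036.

n = 11 pairs

For a paired (one-sample on differences) test: n = ((z_{α} + z_β) / d)².
z_{α} + z_β = 2.326 + 1.036 = 3.362.
n = (3.362 / 1.02)² = 3.296² = 10.86.
Round up.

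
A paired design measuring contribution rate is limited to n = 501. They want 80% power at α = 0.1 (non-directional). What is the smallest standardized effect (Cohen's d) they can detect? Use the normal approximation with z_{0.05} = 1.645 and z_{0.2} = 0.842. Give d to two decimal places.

d_min ≈ 0.11

For a single sample (or paired design) of n = 501: d_min = (z_{α/2} + z_β)/√n.
z-sum = 1.645 + 0.842 = 2.487.
d_min = 2.487 / √501 = 2.487 / 22.383 = 0.111.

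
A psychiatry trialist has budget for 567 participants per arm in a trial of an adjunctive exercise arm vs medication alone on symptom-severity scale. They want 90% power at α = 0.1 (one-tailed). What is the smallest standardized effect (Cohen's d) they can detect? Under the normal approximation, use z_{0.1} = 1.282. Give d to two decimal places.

d_min ≈ 0.15

For two independent groups of n = 567 each: d_min = (z_{α} + z_β)·√(2/n).
z-sum = 1.282 + 1.282 = 2.564.
d_min = 2.564 × √(2/567) = 2.564 × 0.0594 = 0.152.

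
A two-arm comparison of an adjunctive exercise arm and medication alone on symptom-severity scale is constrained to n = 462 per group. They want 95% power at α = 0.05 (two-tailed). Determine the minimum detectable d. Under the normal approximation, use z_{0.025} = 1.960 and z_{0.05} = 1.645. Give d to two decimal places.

For two independent groups of n = 462 each: d_min = (z_{α/2} + z_β)·√(2/n).
z-sum = 1.960 + 1.645 = 3.605.
d_min = 3.605 × √(2/462) = 3.605 × 0.0658 = 0.237.

d_min ≈ 0.24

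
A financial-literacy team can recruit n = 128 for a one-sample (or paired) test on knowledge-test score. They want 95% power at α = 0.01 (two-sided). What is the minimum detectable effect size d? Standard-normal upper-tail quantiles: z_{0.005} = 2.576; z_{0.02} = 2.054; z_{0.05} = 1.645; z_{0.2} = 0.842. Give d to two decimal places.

For a single sample (or paired design) of n = 128: d_min = (z_{α/2} + z_β)/√n.
z-sum = 2.576 + 1.645 = 4.221.
d_min = 4.221 / √128 = 4.221 / 11.314 = 0.373.

d_min ≈ 0.37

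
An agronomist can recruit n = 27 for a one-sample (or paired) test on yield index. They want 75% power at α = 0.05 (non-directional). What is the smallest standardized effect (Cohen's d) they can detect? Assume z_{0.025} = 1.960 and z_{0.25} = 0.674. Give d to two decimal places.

d_min ≈ 0.51

For a single sample (or paired design) of n = 27: d_min = (z_{α/2} + z_β)/√n.
z-sum = 1.960 + 0.674 = 2.634.
d_min = 2.634 / √27 = 2.634 / 5.196 = 0.507.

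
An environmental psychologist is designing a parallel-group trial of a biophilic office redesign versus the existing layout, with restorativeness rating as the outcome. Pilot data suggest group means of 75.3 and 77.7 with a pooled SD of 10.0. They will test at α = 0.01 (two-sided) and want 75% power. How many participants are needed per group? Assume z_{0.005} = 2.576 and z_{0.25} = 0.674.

Cohen's d = |M₁ − M₂| / SD_pooled = |75.3 − 77.7| / 10.0 = 2.4 / 10.0 = 0.240.
For two independent groups with equal n: n = 2·((z_{α/2} + z_β) / d)².
z_{α/2} + z_β = 2.576 + 0.674 = 3.250.
n = 2 × (3.250 / 0.240)² = 2 × 13.542² = 2 × 183.38 = 366.8.
Round up to the next whole participant.

n = 367 per group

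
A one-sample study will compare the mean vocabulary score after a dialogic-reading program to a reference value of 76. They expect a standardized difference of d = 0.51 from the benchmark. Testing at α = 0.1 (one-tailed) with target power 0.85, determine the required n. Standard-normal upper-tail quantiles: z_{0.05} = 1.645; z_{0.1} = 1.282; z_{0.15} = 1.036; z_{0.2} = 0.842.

For a one-sample test: n = ((z_{α} + z_β) / d)².
z_{α} + z_β = 1.282 + 1.036 = 2.318.
n = (2.318 / 0.51)² = 4.545² = 20.66.
Round up.

n = 21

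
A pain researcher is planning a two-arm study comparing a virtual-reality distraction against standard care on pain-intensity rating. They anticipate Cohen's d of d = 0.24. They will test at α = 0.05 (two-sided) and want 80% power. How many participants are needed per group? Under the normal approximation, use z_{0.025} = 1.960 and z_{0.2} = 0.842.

For two independent groups with equal n: n = 2·((z_{α/2} + z_β) / d)².
z_{α/2} + z_β = 1.960 + 0.842 = 2.802.
n = 2 × (2.802 / 0.24)² = 2 × 11.675² = 2 × 136.31 = 272.6.
Round up to the next whole participant.

n = 273 per group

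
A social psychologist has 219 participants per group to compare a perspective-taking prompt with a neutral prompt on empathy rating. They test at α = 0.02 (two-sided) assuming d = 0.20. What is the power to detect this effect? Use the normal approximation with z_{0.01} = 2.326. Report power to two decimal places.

power ≈ 0.41

For two equal groups, power = Φ(d·√(n/2) − z_{α/2}).
d·√(n/2) = 0.20 × √(219/2) = 0.20 × 10.464 = 2.093.
z_β = 2.093 − 2.326 = -0.233.
Power = Φ(-0.233) = 0.408.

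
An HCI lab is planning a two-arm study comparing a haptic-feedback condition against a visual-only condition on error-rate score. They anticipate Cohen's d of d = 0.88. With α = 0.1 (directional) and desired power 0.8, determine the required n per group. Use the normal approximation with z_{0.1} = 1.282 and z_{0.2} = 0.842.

n = 12 per group

For two independent groups with equal n: n = 2·((z_{α} + z_β) / d)².
z_{α} + z_β = 1.282 + 0.842 = 2.124.
n = 2 × (2.124 / 0.88)² = 2 × 2.414² = 2 × 5.83 = 11.7.
Round up to the next whole participant.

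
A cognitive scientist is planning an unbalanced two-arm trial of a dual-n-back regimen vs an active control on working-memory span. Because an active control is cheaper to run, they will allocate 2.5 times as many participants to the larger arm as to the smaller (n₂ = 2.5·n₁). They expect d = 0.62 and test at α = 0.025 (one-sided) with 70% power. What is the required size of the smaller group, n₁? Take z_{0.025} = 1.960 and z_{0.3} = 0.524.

n₁ = 23

With allocation ratio k = n₂/n₁ = 2.5, Var(x̄₁−x̄₂) = σ²(1/n₁ + 1/(k·n₁)) = σ²·(k+1)/(k·n₁).
So n₁ = (1 + 1/k)·((z_{α} + z_β)/d)² = 1.400 × (2.484/0.62)².
n₁ = 1.400 × 16.05 = 22.5.
Round up: n₁ = 23, giving n₂ = ⌈2.5 × 23⌉ = ⌈57.5⌉ = 58.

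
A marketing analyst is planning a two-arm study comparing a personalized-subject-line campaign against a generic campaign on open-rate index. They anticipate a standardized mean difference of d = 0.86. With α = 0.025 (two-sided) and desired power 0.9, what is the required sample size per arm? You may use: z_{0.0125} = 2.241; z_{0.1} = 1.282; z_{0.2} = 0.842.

For two independent groups with equal n: n = 2·((z_{α/2} + z_β) / d)².
z_{α/2} + z_β = 2.241 + 1.282 = 3.523.
n = 2 × (3.523 / 0.86)² = 2 × 4.097² = 2 × 16.78 = 33.6.
Round up to the next whole participant.

n = 34 per group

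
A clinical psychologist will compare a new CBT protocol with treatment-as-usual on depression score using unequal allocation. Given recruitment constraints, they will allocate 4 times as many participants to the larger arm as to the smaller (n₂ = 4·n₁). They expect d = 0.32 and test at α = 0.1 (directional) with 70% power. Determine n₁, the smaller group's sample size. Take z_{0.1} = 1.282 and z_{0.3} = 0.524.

n₁ = 40

With allocation ratio k = n₂/n₁ = 4, Var(x̄₁−x̄₂) = σ²(1/n₁ + 1/(k·n₁)) = σ²·(k+1)/(k·n₁).
So n₁ = (1 + 1/k)·((z_{α} + z_β)/d)² = 1.250 × (1.806/0.32)².
n₁ = 1.250 × 31.85 = 39.8.
Round up: n₁ = 40, giving n₂ = 4 × 40 = 160.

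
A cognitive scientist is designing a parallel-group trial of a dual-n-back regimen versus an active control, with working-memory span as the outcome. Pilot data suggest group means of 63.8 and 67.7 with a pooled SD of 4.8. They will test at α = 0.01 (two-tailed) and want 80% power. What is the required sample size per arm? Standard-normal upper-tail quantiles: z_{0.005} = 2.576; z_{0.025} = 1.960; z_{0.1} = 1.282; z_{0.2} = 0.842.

Cohen's d = |M₁ − M₂| / SD_pooled = |63.8 − 67.7| / 4.8 = 3.9 / 4.8 = 0.813.
For two independent groups with equal n: n = 2·((z_{α/2} + z_β) / d)².
z_{α/2} + z_β = 2.576 + 0.842 = 3.418.
n = 2 × (3.418 / 0.813)² = 2 × 4.204² = 2 × 17.68 = 35.4.
Round up to the next whole participant.

n = 36 per group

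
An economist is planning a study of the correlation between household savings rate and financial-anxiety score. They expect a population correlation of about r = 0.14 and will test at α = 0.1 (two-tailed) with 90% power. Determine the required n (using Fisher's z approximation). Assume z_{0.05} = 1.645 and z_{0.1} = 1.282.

Fisher's z: C = ½·ln((1+r)/(1−r)) = ½·ln(1.3256) = 0.1409.
n = ((z_{α/2} + z_β)/C)² + 3.
(1.645 + 1.282) / 0.1409 = 2.927 / 0.1409 = 20.774.
n = 20.774² + 3 = 431.54 + 3 = 434.5.
Round up.

n = 435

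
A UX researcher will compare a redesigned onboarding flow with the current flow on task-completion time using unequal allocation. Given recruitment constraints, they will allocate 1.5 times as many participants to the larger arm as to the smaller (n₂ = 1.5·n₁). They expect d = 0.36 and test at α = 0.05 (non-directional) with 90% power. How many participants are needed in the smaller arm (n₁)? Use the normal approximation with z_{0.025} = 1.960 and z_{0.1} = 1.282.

n₁ = 136

With allocation ratio k = n₂/n₁ = 1.5, Var(x̄₁−x̄₂) = σ²(1/n₁ + 1/(k·n₁)) = σ²·(k+1)/(k·n₁).
So n₁ = (1 + 1/k)·((z_{α/2} + z_β)/d)² = 1.667 × (3.242/0.36)².
n₁ = 1.667 × 81.10 = 135.2.
Round up: n₁ = 136, giving n₂ = 1.5 × 136 = 204.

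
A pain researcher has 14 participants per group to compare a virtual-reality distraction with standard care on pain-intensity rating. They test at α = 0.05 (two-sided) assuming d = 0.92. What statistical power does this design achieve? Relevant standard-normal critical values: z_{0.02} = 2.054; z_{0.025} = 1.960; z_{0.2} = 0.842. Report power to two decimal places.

power ≈ 0.68

For two equal groups, power = Φ(d·√(n/2) − z_{α/2}).
d·√(n/2) = 0.92 × √(14/2) = 0.92 × 2.646 = 2.434.
z_β = 2.434 − 1.960 = 0.474.
Power = Φ(0.474) = 0.682.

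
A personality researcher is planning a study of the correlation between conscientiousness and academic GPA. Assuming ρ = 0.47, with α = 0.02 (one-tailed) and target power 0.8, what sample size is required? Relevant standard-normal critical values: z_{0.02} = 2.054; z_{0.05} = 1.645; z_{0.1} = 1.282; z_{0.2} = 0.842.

n = 36

Fisher's z: C = ½·ln((1+r)/(1−r)) = ½·ln(2.7736) = 0.5101.
n = ((z_{α} + z_β)/C)² + 3.
(2.054 + 0.842) / 0.5101 = 2.896 / 0.5101 = 5.677.
n = 5.677² + 3 = 32.23 + 3 = 35.2.
Round up.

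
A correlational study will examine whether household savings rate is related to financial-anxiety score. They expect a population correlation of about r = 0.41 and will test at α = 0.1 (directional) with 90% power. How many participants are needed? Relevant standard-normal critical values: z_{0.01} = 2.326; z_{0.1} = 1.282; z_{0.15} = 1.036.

n = 38

Fisher's z: C = ½·ln((1+r)/(1−r)) = ½·ln(2.3898) = 0.4356.
n = ((z_{α} + z_β)/C)² + 3.
(1.282 + 1.282) / 0.4356 = 2.564 / 0.4356 = 5.886.
n = 5.886² + 3 = 34.65 + 3 = 37.6.
Round up.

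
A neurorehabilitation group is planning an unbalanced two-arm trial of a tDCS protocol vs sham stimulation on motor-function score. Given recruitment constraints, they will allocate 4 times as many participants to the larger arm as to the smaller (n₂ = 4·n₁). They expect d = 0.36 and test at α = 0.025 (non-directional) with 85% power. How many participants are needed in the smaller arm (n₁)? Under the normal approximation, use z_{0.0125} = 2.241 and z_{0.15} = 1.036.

n₁ = 104

With allocation ratio k = n₂/n₁ = 4, Var(x̄₁−x̄₂) = σ²(1/n₁ + 1/(k·n₁)) = σ²·(k+1)/(k·n₁).
So n₁ = (1 + 1/k)·((z_{α/2} + z_β)/d)² = 1.250 × (3.277/0.36)².
n₁ = 1.250 × 82.86 = 103.6.
Round up: n₁ = 104, giving n₂ = 4 × 104 = 416.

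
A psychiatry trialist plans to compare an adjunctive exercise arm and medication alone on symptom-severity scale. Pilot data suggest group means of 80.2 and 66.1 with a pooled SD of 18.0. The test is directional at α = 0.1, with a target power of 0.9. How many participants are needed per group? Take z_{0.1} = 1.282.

Cohen's d = |M₁ − M₂| / SD_pooled = |80.2 − 66.1| / 18.0 = 14.1 / 18.0 = 0.783.
For two independent groups with equal n: n = 2·((z_{α} + z_β) / d)².
z_{α} + z_β = 1.282 + 1.282 = 2.564.
n = 2 × (2.564 / 0.783)² = 2 × 3.275² = 2 × 10.72 = 21.4.
Round up to the next whole participant.

n = 22 per group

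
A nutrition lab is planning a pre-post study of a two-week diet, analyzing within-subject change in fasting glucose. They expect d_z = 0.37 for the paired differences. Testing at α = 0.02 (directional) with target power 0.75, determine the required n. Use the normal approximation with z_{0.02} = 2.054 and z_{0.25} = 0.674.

For a paired (one-sample on differences) test: n = ((z_{α} + z_β) / d)².
z_{α} + z_β = 2.054 + 0.674 = 2.728.
n = (2.728 / 0.37)² = 7.373² = 54.36.
Round up.

n = 55 pairs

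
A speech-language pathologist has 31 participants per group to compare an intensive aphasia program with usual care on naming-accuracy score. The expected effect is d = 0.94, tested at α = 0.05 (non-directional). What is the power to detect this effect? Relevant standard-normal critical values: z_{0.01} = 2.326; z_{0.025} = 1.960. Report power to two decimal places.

power ≈ 0.96

For two equal groups, power = Φ(d·√(n/2) − z_{α/2}).
d·√(n/2) = 0.94 × √(31/2) = 0.94 × 3.937 = 3.701.
z_β = 3.701 − 1.960 = 1.741.
Power = Φ(1.741) = 0.959.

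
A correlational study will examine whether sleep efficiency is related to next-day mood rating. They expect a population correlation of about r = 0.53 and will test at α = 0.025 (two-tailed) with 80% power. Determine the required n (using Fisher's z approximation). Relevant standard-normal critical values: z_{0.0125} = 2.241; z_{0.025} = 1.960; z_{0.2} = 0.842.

n = 31

Fisher's z: C = ½·ln((1+r)/(1−r)) = ½·ln(3.2553) = 0.5901.
n = ((z_{α/2} + z_β)/C)² + 3.
(2.241 + 0.842) / 0.5901 = 3.083 / 0.5901 = 5.225.
n = 5.225² + 3 = 27.30 + 3 = 30.3.
Round up.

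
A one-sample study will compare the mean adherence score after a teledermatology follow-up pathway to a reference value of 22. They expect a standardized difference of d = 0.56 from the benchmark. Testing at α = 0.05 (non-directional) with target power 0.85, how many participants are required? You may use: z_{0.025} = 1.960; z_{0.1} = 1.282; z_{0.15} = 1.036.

For a one-sample test: n = ((z_{α/2} + z_β) / d)².
z_{α/2} + z_β = 1.960 + 1.036 = 2.996.
n = (2.996 / 0.56)² = 5.350² = 28.62.
Round up.

n = 29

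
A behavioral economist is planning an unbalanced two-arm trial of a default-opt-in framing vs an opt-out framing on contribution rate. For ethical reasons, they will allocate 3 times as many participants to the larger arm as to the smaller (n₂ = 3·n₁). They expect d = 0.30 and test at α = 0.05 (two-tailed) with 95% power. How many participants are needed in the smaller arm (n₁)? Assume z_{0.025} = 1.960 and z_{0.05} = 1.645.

With allocation ratio k = n₂/n₁ = 3, Var(x̄₁−x̄₂) = σ²(1/n₁ + 1/(k·n₁)) = σ²·(k+1)/(k·n₁).
So n₁ = (1 + 1/k)·((z_{α/2} + z_β)/d)² = 1.333 × (3.605/0.30)².
n₁ = 1.333 × 144.40 = 192.5.
Round up: n₁ = 193, giving n₂ = 3 × 193 = 579.

n₁ = 193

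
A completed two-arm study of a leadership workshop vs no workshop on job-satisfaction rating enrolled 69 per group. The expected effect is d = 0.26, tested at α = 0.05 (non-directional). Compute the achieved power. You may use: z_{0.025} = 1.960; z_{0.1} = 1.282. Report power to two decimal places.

For two equal groups, power = Φ(d·√(n/2) − z_{α/2}).
d·√(n/2) = 0.26 × √(69/2) = 0.26 × 5.874 = 1.527.
z_β = 1.527 − 1.960 = -0.433.
Power = Φ(-0.433) = 0.333.

power ≈ 0.33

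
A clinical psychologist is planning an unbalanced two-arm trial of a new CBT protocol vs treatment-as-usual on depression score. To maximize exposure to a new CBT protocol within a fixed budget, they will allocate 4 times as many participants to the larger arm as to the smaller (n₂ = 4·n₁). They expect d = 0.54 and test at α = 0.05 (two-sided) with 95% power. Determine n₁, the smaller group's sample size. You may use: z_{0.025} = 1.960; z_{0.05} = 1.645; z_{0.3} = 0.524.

With allocation ratio k = n₂/n₁ = 4, Var(x̄₁−x̄₂) = σ²(1/n₁ + 1/(k·n₁)) = σ²·(k+1)/(k·n₁).
So n₁ = (1 + 1/k)·((z_{α/2} + z_β)/d)² = 1.250 × (3.605/0.54)².
n₁ = 1.250 × 44.57 = 55.7.
Round up: n₁ = 56, giving n₂ = 4 × 56 = 224.

n₁ = 56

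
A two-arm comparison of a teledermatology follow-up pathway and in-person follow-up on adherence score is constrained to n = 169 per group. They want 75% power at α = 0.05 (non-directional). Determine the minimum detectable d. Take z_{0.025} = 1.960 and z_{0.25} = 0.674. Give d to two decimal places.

For two independent groups of n = 169 each: d_min = (z_{α/2} + z_β)·√(2/n).
z-sum = 1.960 + 0.674 = 2.634.
d_min = 2.634 × √(2/169) = 2.634 × 0.1088 = 0.287.

d_min ≈ 0.29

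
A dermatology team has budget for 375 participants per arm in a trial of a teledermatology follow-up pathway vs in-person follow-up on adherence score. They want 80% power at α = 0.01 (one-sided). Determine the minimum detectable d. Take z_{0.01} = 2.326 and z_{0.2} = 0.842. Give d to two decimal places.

For two independent groups of n = 375 each: d_min = (z_{α} + z_β)·√(2/n).
z-sum = 2.326 + 0.842 = 3.168.
d_min = 3.168 × √(2/375) = 3.168 × 0.0730 = 0.231.

d_min ≈ 0.23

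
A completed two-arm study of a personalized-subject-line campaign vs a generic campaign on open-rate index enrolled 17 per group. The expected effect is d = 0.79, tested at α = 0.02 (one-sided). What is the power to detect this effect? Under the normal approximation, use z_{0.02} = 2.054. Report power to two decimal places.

For two equal groups, power = Φ(d·√(n/2) − z_{α}).
d·√(n/2) = 0.79 × √(17/2) = 0.79 × 2.915 = 2.303.
z_β = 2.303 − 2.054 = 0.249.
Power = Φ(0.249) = 0.598.

power ≈ 0.60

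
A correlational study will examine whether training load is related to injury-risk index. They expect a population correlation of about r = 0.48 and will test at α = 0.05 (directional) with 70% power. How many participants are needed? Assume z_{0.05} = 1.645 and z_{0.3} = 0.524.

n = 21

Fisher's z: C = ½·ln((1+r)/(1−r)) = ½·ln(2.8462) = 0.5230.
n = ((z_{α} + z_β)/C)² + 3.
(1.645 + 0.524) / 0.5230 = 2.169 / 0.5230 = 4.147.
n = 4.147² + 3 = 17.20 + 3 = 20.2.
Round up.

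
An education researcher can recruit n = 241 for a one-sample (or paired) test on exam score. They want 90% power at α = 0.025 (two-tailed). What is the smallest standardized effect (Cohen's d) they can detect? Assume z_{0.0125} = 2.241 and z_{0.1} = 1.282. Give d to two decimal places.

For a single sample (or paired design) of n = 241: d_min = (z_{α/2} + z_β)/√n.
z-sum = 2.241 + 1.282 = 3.523.
d_min = 3.523 / √241 = 3.523 / 15.524 = 0.227.

d_min ≈ 0.23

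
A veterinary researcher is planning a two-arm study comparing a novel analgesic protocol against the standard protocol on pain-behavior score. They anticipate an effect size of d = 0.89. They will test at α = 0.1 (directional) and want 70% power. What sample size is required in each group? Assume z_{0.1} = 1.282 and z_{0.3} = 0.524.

For two independent groups with equal n: n = 2·((z_{α} + z_β) / d)².
z_{α} + z_β = 1.282 + 0.524 = 1.806.
n = 2 × (1.806 / 0.89)² = 2 × 2.029² = 2 × 4.12 = 8.2.
Round up to the next whole participant.

n = 9 per group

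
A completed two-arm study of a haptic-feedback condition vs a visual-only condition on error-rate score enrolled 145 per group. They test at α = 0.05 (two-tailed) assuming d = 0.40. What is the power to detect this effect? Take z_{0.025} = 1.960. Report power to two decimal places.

For two equal groups, power = Φ(d·√(n/2) − z_{α/2}).
d·√(n/2) = 0.40 × √(145/2) = 0.40 × 8.515 = 3.406.
z_β = 3.406 − 1.960 = 1.446.
Power = Φ(1.446) = 0.926.

power ≈ 0.93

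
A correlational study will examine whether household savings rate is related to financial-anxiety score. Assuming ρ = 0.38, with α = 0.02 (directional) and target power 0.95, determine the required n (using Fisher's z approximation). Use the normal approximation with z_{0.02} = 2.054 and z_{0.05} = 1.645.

Fisher's z: C = ½·ln((1+r)/(1−r)) = ½·ln(2.2258) = 0.4001.
n = ((z_{α} + z_β)/C)² + 3.
(2.054 + 1.645) / 0.4001 = 3.699 / 0.4001 = 9.245.
n = 9.245² + 3 = 85.47 + 3 = 88.5.
Round up.

n = 89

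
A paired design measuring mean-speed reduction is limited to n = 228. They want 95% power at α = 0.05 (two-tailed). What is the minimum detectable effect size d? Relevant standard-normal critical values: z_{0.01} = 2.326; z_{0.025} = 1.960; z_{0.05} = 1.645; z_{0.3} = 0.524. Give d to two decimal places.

For a single sample (or paired design) of n = 228: d_min = (z_{α/2} + z_β)/√n.
z-sum = 1.960 + 1.645 = 3.605.
d_min = 3.605 / √228 = 3.605 / 15.100 = 0.239.

d_min ≈ 0.24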